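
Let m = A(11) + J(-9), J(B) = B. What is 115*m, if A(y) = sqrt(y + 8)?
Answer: -1035 + 115*sqrt(19) ≈ -533.73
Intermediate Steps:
A(y) = sqrt(8 + y)
m = -9 + sqrt(19) (m = sqrt(8 + 11) - 9 = sqrt(19) - 9 = -9 + sqrt(19) ≈ -4.6411)
115*m = 115*(-9 + sqrt(19)) = -1035 + 115*sqrt(19)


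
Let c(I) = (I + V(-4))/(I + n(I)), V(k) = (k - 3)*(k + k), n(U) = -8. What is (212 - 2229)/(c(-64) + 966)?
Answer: -18153/8695 ≈ -2.0878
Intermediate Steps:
V(k) = 2*k*(-3 + k) (V(k) = (-3 + k)*(2*k) = 2*k*(-3 + k))
c(I) = (56 + I)/(-8 + I) (c(I) = (I + 2*(-4)*(-3 - 4))/(I - 8) = (I + 2*(-4)*(-7))/(-8 + I) = (I + 56)/(-8 + I) = (56 + I)/(-8 + I))
(212 - 2229)/(c(-64) + 966) = (212 - 2229)/((56 - 64)/(-8 - 64) + 966) = -2017/(-8/(-72) + 966) = -2017/(-1/72*(-8) + 966) = -2017/(⅑ + 966) = -2017/8695/9 = -2017*9/8695 = -18153/8695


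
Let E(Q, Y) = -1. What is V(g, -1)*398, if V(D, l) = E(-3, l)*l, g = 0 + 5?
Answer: 398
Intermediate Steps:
g = 5
V(D, l) = -l
V(g, -1)*398 = -1*(-1)*398 = 1*398 = 398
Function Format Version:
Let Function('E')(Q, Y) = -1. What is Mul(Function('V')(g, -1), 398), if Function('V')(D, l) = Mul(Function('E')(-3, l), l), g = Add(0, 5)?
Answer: 398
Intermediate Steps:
g = 5
Function('V')(D, l) = Mul(-1, l)
Mul(Function('V')(g, -1), 398) = Mul(Mul(-1, -1), 398) = Mul(1, 398) = 398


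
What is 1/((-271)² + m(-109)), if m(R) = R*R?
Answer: 1/85322 ≈ 1.1720e-5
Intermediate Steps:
m(R) = R²
1/((-271)² + m(-109)) = 1/((-271)² + (-109)²) = 1/(73441 + 11881) = 1/85322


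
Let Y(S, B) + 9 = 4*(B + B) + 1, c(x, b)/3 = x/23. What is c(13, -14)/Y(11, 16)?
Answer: 13/920 ≈ 0.014130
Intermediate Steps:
c(x, b) = 3*x/23 (c(x, b) = 3*(x/23) = 3*x/23)
Y(S, B) = -8 + 8*B (Y(S, B) = -9 + (4*(B + B) + 1) = -9 + (4*(2*B) + 1) = -9 + (8*B + 1) = -9 + (1 + 8*B) = -8 + 8*B)
c(13, -14)/Y(11, 16) = ((3/23)*13)/(-8 + 8*16) = 39/(23*(-8 + 128)) = (39/23)/120 = (39/23)*(1/120) = 13/920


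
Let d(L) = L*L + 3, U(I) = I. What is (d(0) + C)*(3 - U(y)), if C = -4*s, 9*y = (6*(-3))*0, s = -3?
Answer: 45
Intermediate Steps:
y = 0 (y = ((6*(-3))*0)/9 = (-18*0)/9 = (⅑)*0 = 0)
d(L) = 3 + L² (d(L) = L² + 3 = 3 + L²)
C = 12 (C = -4*(-3) = 12)
(d(0) + C)*(3 - U(y)) = ((3 + 0²) + 12)*(3 - 1*0) = ((3 + 0) + 12)*(3 + 0) = (3 + 12)*3 = 15*3 = 45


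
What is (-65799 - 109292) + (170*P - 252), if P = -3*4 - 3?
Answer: -177893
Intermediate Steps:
P = -15 (P = -12 - 3 = -15)
(-65799 - 109292) + (170*P - 252) = (-65799 - 109292) + (170*(-15) - 252) = -175091 + (-2550 - 252) = -175091 - 2802 = -177893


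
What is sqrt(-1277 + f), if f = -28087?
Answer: 2*I*sqrt(7341) ≈ 171.36*I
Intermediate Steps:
sqrt(-1277 + f) = sqrt(-1277 - 28087) = sqrt(-29364) = 2*I*sqrt(7341)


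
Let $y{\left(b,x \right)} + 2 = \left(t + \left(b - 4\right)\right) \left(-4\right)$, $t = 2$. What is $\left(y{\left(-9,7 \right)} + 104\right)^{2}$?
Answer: $21316$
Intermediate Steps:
$y{\left(b,x \right)} = 6 - 4 b$ ($y{\left(b,x \right)} = -2 + \left(2 + \left(b - 4\right)\right) \left(-4\right) = -2 + \left(2 + \left(-4 + b\right)\right) \left(-4\right) = -2 + \left(-2 + b\right) \left(-4\right) = -2 - \left(-8 + 4 b\right) = 6 - 4 b$)
$\left(y{\left(-9,7 \right)} + 104\right)^{2} = \left(\left(6 - -36\right) + 104\right)^{2} = \left(\left(6 + 36\right) + 104\right)^{2} = \left(42 + 104\right)^{2} = 146^{2} = 21316$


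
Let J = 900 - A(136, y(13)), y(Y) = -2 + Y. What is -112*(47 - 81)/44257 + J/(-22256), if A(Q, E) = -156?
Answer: 2375966/61561487 ≈ 0.038595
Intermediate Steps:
J = 1056 (J = 900 - 1*(-156) = 900 + 156 = 1056)
-112*(47 - 81)/44257 + J/(-22256) = -112*(47 - 81)/44257 + 1056/(-22256) = -112*(-34)*(1/44257) + 1056*(-1/22256) = 3808*(1/44257) - 66/1391 = 3808/44257 - 66/1391 = 2375966/61561487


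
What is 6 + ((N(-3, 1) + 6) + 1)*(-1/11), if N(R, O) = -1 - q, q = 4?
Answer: 64/11 ≈ 5.8182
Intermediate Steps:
N(R, O) = -5 (N(R, O) = -1 - 1*4 = -1 - 4 = -5)
6 + ((N(-3, 1) + 6) + 1)*(-1/11) = 6 + ((-5 + 6) + 1)*(-1/11) = 6 + (1 + 1)*(-1*1/11) = 6 + 2*(-1/11) = 6 - 2/11 = 64/11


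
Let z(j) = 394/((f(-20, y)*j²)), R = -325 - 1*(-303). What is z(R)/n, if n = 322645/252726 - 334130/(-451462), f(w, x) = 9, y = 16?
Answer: 170279913077/3796737373605 ≈ 0.044849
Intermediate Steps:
R = -22 (R = -325 + 303 = -22)
n = 115052647685/57048092706 (n = 322645*(1/252726) - 334130*(-1/451462) = 322645/252726 + 167065/225731 = 115052647685/57048092706 ≈ 2.0168)
z(j) = 394/(9*j²) (z(j) = 394/((9*j²)) = 394*(1/(9*j²)) = 394/(9*j²))
z(R)/n = ((394/9)/(-22)²)/(115052647685/57048092706) = ((394/9)*(1/484))*(57048092706/115052647685) = (197/2178)*(57048092706/115052647685) = 170279913077/3796737373605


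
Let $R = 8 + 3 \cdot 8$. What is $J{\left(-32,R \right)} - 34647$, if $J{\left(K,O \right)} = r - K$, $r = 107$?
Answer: $-34508$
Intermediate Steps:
$R = 32$ ($R = 8 + 24 = 32$)
$J{\left(K,O \right)} = 107 - K$
$J{\left(-32,R \right)} - 34647 = \left(107 - -32\right) - 34647 = \left(107 + 32\right) - 34647 = 139 - 34647 = -34508$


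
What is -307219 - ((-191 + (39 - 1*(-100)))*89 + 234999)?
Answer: -537590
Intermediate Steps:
-307219 - ((-191 + (39 - 1*(-100)))*89 + 234999) = -307219 - ((-191 + (39 + 100))*89 + 234999) = -307219 - ((-191 + 139)*89 + 234999) = -307219 - (-52*89 + 234999) = -307219 - (-4628 + 234999) = -307219 - 1*230371 = -307219 - 230371 = -537590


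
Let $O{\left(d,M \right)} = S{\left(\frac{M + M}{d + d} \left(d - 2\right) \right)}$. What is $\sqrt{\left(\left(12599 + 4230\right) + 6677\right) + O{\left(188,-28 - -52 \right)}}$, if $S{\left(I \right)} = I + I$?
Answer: $\frac{\sqrt{52029658}}{47} \approx 153.47$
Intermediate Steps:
$S{\left(I \right)} = 2 I$
$O{\left(d,M \right)} = \frac{2 M \left(-2 + d\right)}{d}$ ($O{\left(d,M \right)} = 2 \frac{M + M}{d + d} \left(d - 2\right) = 2 \frac{2 M}{2 d} \left(-2 + d\right) = 2 \cdot 2 M \frac{1}{2 d} \left(-2 + d\right) = 2 \frac{M}{d} \left(-2 + d\right) = 2 \frac{M \left(-2 + d\right)}{d} = \frac{2 M \left(-2 + d\right)}{d}$)
$\sqrt{\left(\left(12599 + 4230\right) + 6677\right) + O{\left(188,-28 - -52 \right)}} = \sqrt{\left(\left(12599 + 4230\right) + 6677\right) + \frac{2 \left(-28 - -52\right) \left(-2 + 188\right)}{188}} = \sqrt{\left(16829 + 6677\right) + 2 \left(-28 + 52\right) \frac{1}{188} \cdot 186} = \sqrt{23506 + 2 \cdot 24 \cdot \frac{1}{188} \cdot 186} = \sqrt{23506 + \frac{2232}{47}} = \sqrt{\frac{1107014}{47}} = \frac{\sqrt{52029658}}{47}$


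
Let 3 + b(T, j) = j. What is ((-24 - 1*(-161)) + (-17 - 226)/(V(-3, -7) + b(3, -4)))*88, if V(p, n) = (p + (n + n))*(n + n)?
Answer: 83744/7 ≈ 11963.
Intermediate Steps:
b(T, j) = -3 + j
V(p, n) = 2*n*(p + 2*n) (V(p, n) = (p + 2*n)*(2*n) = 2*n*(p + 2*n))
((-24 - 1*(-161)) + (-17 - 226)/(V(-3, -7) + b(3, -4)))*88 = ((-24 - 1*(-161)) + (-17 - 226)/(2*(-7)*(-3 + 2*(-7)) + (-3 - 4)))*88 = ((-24 + 161) - 243/(2*(-7)*(-3 - 14) - 7))*88 = (137 - 243/(2*(-7)*(-17) - 7))*88 = (137 - 243/(238 - 7))*88 = (137 - 243/231)*88 = (137 - 243*1/231)*88 = (137 - 81/77)*88 = (10468/77)*88 = 83744/7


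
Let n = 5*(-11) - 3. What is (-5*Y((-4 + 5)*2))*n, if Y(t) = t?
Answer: 580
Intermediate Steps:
n = -58 (n = -55 - 3 = -58)
(-5*Y((-4 + 5)*2))*n = -5*(-4 + 5)*2*(-58) = -5*1*2*(-58) = -5*2*(-58) = -1*10*(-58) = -10*(-58) = 580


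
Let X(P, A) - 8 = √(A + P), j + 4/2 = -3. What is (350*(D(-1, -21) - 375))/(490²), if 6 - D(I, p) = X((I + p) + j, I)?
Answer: -377/686 - I*√7/343 ≈ -0.54956 - 0.0077136*I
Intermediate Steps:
j = -5 (j = -2 - 3 = -5)
X(P, A) = 8 + √(A + P)
D(I, p) = -2 - √(-5 + p + 2*I) (D(I, p) = 6 - (8 + √(I + ((I + p) - 5))) = 6 - (8 + √(I + (-5 + I + p))) = 6 - (8 + √(-5 + p + 2*I)) = 6 + (-8 - √(-5 + p + 2*I)) = -2 - √(-5 + p + 2*I))
(350*(D(-1, -21) - 375))/(490²) = (350*((-2 - √(-5 - 21 + 2*(-1))) - 375))/(490²) = (350*((-2 - √(-5 - 21 - 2)) - 375))/240100 = (350*((-2 - √(-28)) - 375))*(1/240100) = (350*((-2 - 2*I*√7) - 375))*(1/240100) = (350*(-377 - 2*I*√7))*(1/240100) = (-131950 - 700*I*√7)*(1/240100) = -377/686 - I*√7/343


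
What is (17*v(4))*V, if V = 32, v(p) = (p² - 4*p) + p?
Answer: 2176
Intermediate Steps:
v(p) = p² - 3*p
(17*v(4))*V = (17*(4*(-3 + 4)))*32 = (17*(4*1))*32 = (17*4)*32 = 68*32 = 2176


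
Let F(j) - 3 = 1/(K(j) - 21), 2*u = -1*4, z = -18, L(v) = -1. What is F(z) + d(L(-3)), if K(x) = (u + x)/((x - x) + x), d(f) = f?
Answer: 349/179 ≈ 1.9497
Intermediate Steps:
u = -2 (u = (-1*4)/2 = (1/2)*(-4) = -2)
K(x) = (-2 + x)/x (K(x) = (-2 + x)/((x - x) + x) = (-2 + x)/(0 + x) = (-2 + x)/x)
F(j) = 3 + 1/(-21 + (-2 + j)/j) (F(j) = 3 + 1/((-2 + j)/j - 21) = 3 + 1/(-21 + (-2 + j)/j))
F(z) + d(L(-3)) = (6 + 59*(-18))/(2*(1 + 10*(-18))) - 1 = (6 - 1062)/(2*(1 - 180)) - 1 = (1/2)*(-1056)/(-179) - 1 = (1/2)*(-1/179)*(-1056) - 1 = 528/179 - 1 = 349/179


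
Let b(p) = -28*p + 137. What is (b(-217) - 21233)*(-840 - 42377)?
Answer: 649119340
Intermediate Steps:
b(p) = 137 - 28*p
(b(-217) - 21233)*(-840 - 42377) = ((137 - 28*(-217)) - 21233)*(-840 - 42377) = ((137 + 6076) - 21233)*(-43217) = (6213 - 21233)*(-43217) = -15020*(-43217) = 649119340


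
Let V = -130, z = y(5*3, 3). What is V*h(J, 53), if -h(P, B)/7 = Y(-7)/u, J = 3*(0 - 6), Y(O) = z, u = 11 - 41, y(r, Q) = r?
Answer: -455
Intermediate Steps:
u = -30
z = 15 (z = 5*3 = 15)
Y(O) = 15
J = -18 (J = 3*(-6) = -18)
h(P, B) = 7/2 (h(P, B) = -105/(-30) = -105*(-1)/30 = -7*(-½) = 7/2)
V*h(J, 53) = -130*7/2 = -455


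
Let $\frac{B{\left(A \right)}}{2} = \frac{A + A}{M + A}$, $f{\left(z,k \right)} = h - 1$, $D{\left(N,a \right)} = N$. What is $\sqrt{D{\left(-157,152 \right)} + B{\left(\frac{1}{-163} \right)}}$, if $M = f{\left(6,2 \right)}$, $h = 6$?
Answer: $\frac{i \sqrt{26007707}}{407} \approx 12.53 i$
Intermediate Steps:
$f{\left(z,k \right)} = 5$ ($f{\left(z,k \right)} = 6 - 1 = 5$)
$M = 5$
$B{\left(A \right)} = \frac{4 A}{5 + A}$ ($B{\left(A \right)} = 2 \frac{A + A}{5 + A} = 2 \frac{2 A}{5 + A} = \frac{4 A}{5 + A}$)
$\sqrt{D{\left(-157,152 \right)} + B{\left(\frac{1}{-163} \right)}} = \sqrt{-157 + \frac{4}{\left(-163\right) \left(5 + \frac{1}{-163}\right)}} = \sqrt{-157 + 4 \left(- \frac{1}{163}\right) \frac{1}{5 - \frac{1}{163}}} = \sqrt{-157 + 4 \left(- \frac{1}{163}\right) \frac{1}{\frac{814}{163}}} = \sqrt{-157 + 4 \left(- \frac{1}{163}\right) \frac{163}{814}} = \sqrt{-157 - \frac{2}{407}} = \sqrt{- \frac{63901}{407}} = \frac{i \sqrt{26007707}}{407}$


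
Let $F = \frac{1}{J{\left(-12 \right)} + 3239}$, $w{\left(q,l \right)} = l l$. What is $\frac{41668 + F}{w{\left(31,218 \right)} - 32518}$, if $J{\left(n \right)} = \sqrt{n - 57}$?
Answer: $\frac{145715636053}{52476932380} - \frac{i \sqrt{69}}{157430797140} \approx 2.7768 - 5.2764 \cdot 10^{-11} i$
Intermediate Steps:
$J{\left(n \right)} = \sqrt{-57 + n}$
$w{\left(q,l \right)} = l^{2}$
$F = \frac{1}{3239 + i \sqrt{69}}$ ($F = \frac{1}{\sqrt{-57 - 12} + 3239} = \frac{1}{\sqrt{-69} + 3239} = \frac{1}{i \sqrt{69} + 3239} = \frac{1}{3239 + i \sqrt{69}} \approx 0.00030874 - 7.918 \cdot 10^{-7} i$)
$\frac{41668 + F}{w{\left(31,218 \right)} - 32518} = \frac{41668 + \left(\frac{3239}{10491190} - \frac{i \sqrt{69}}{10491190}\right)}{218^{2} - 32518} = \frac{\frac{437146908159}{10491190} - \frac{i \sqrt{69}}{10491190}}{47524 - 32518} = \frac{\frac{437146908159}{10491190} - \frac{i \sqrt{69}}{10491190}}{15006} = \left(\frac{437146908159}{10491190} - \frac{i \sqrt{69}}{10491190}\right) \frac{1}{15006} = \frac{145715636053}{52476932380} - \frac{i \sqrt{69}}{157430797140}$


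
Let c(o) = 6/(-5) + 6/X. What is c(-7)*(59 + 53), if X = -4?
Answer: -1512/5 ≈ -302.40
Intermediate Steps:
c(o) = -27/10 (c(o) = 6/(-5) + 6/(-4) = 6*(-⅕) + 6*(-¼) = -6/5 - 3/2 = -27/10)
c(-7)*(59 + 53) = -27*(59 + 53)/10 = -27/10*112 = -1512/5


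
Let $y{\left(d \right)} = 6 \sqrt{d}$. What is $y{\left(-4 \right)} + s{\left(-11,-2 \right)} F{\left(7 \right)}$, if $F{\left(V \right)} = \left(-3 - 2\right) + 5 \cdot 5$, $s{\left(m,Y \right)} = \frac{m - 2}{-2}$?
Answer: $130 + 12 i \approx 130.0 + 12.0 i$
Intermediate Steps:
$s{\left(m,Y \right)} = 1 - \frac{m}{2}$ ($s{\left(m,Y \right)} = \left(m - 2\right) \left(- \frac{1}{2}\right) = \left(-2 + m\right) \left(- \frac{1}{2}\right) = 1 - \frac{m}{2}$)
$F{\left(V \right)} = 20$ ($F{\left(V \right)} = \left(-3 - 2\right) + 25 = -5 + 25 = 20$)
$y{\left(-4 \right)} + s{\left(-11,-2 \right)} F{\left(7 \right)} = 6 \sqrt{-4} + \left(1 - - \frac{11}{2}\right) 20 = 6 \cdot 2 i + \left(1 + \frac{11}{2}\right) 20 = 12 i + \frac{13}{2} \cdot 20 = 12 i + 130 = 130 + 12 i$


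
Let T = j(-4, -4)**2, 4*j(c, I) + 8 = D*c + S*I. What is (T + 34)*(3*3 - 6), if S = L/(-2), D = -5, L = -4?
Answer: 105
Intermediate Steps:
S = 2 (S = -4/(-2) = -4*(-1/2) = 2)
j(c, I) = -2 + I/2 - 5*c/4 (j(c, I) = -2 + (-5*c + 2*I)/4 = -2 + (I/2 - 5*c/4) = -2 + I/2 - 5*c/4)
T = 1 (T = (-2 + (1/2)*(-4) - 5/4*(-4))**2 = (-2 - 2 + 5)**2 = 1**2 = 1)
(T + 34)*(3*3 - 6) = (1 + 34)*(3*3 - 6) = 35*(9 - 6) = 35*3 = 105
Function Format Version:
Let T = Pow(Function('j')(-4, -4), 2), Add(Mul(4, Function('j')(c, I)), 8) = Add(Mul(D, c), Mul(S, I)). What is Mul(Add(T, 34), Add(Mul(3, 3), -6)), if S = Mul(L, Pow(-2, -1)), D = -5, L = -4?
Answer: 105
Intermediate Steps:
S = 2 (S = Mul(-4, Pow(-2, -1)) = Mul(-4, Rational(-1, 2)) = 2)
Function('j')(c, I) = Add(-2, Mul(Rational(1, 2), I), Mul(Rational(-5, 4), c)) (Function('j')(c, I) = Add(-2, Mul(Rational(1, 4), Add(Mul(-5, c), Mul(2, I)))) = Add(-2, Add(Mul(Rational(1, 2), I), Mul(Rational(-5, 4), c))) = Add(-2, Mul(Rational(1, 2), I), Mul(Rational(-5, 4), c)))
T = 1 (T = Pow(Add(-2, Mul(Rational(1, 2), -4), Mul(Rational(-5, 4), -4)), 2) = Pow(Add(-2, -2, 5), 2) = Pow(1, 2) = 1)
Mul(Add(T, 34), Add(Mul(3, 3), -6)) = Mul(Add(1, 34), Add(Mul(3, 3), -6)) = Mul(35, Add(9, -6)) = Mul(35, 3) = 105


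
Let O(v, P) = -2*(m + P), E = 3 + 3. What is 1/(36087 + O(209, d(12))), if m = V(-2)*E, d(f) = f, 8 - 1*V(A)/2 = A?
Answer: 1/35823 ≈ 2.7915e-5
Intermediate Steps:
V(A) = 16 - 2*A
E = 6
m = 120 (m = (16 - 2*(-2))*6 = (16 + 4)*6 = 20*6 = 120)
O(v, P) = -240 - 2*P (O(v, P) = -2*(120 + P) = -240 - 2*P)
1/(36087 + O(209, d(12))) = 1/(36087 + (-240 - 2*12)) = 1/(36087 + (-240 - 24)) = 1/(36087 - 264) = 1/35823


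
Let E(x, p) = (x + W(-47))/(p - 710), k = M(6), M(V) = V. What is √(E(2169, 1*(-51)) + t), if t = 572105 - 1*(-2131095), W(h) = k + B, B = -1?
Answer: √1565478232786/761 ≈ 1644.1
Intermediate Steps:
k = 6
W(h) = 5 (W(h) = 6 - 1 = 5)
t = 2703200 (t = 572105 + 2131095 = 2703200)
E(x, p) = (5 + x)/(-710 + p) (E(x, p) = (x + 5)/(p - 710) = (5 + x)/(-710 + p))
√(E(2169, 1*(-51)) + t) = √((5 + 2169)/(-710 + 1*(-51)) + 2703200) = √(2174/(-710 - 51) + 2703200) = √(2174/(-761) + 2703200) = √(-1/761*2174 + 2703200) = √(-2174/761 + 2703200) = √(2057133026/761) = √1565478232786/761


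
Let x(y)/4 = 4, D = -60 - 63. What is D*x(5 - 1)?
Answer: -1968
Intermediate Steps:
D = -123
x(y) = 16 (x(y) = 4*4 = 16)
D*x(5 - 1) = -123*16 = -1968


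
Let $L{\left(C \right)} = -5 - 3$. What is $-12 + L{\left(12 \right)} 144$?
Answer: $-1164$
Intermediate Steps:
$L{\left(C \right)} = -8$ ($L{\left(C \right)} = -5 - 3 = -8$)
$-12 + L{\left(12 \right)} 144 = -12 - 1152 = -1164$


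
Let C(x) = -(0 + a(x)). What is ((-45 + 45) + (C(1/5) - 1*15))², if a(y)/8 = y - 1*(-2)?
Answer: 26569/25 ≈ 1062.8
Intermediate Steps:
a(y) = 16 + 8*y (a(y) = 8*(y - 1*(-2)) = 8*(y + 2) = 8*(2 + y) = 16 + 8*y)
C(x) = -16 - 8*x (C(x) = -(0 + (16 + 8*x)) = -(16 + 8*x) = -16 - 8*x)
((-45 + 45) + (C(1/5) - 1*15))² = ((-45 + 45) + ((-16 - 8/5) - 1*15))² = (0 + ((-16 - 8*⅕) - 15))² = (0 + ((-16 - 8/5) - 15))² = (0 + (-88/5 - 15))² = (0 - 163/5)² = (-163/5)² = 26569/25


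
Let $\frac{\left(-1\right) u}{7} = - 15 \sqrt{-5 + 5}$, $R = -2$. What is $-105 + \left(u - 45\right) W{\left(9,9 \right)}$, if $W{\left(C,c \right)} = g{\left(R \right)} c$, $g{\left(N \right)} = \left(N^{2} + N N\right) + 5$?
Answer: $-5370$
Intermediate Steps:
$u = 0$ ($u = - 7 \left(- 15 \sqrt{-5 + 5}\right) = - 7 \left(- 15 \sqrt{0}\right) = - 7 \left(\left(-15\right) 0\right) = \left(-7\right) 0 = 0$)
$g{\left(N \right)} = 5 + 2 N^{2}$ ($g{\left(N \right)} = \left(N^{2} + N^{2}\right) + 5 = 2 N^{2} + 5 = 5 + 2 N^{2}$)
$W{\left(C,c \right)} = 13 c$ ($W{\left(C,c \right)} = \left(5 + 2 \left(-2\right)^{2}\right) c = \left(5 + 2 \cdot 4\right) c = \left(5 + 8\right) c = 13 c$)
$-105 + \left(u - 45\right) W{\left(9,9 \right)} = -105 + \left(0 - 45\right) 13 \cdot 9 = -105 - 5265 = -5370$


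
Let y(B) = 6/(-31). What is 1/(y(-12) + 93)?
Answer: 31/2877 ≈ 0.010775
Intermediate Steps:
y(B) = -6/31 (y(B) = 6*(-1/31) = -6/31)
1/(y(-12) + 93) = 1/(-6/31 + 93) = 1/(2877/31) = 31/2877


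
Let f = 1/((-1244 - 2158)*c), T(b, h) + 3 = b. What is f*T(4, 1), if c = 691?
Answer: -1/2350782 ≈ -4.2539e-7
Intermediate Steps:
T(b, h) = -3 + b
f = -1/2350782 (f = 1/(-1244 - 2158*691) = (1/691)/(-3402) = -1/3402*1/691 = -1/2350782 ≈ -4.2539e-7)
f*T(4, 1) = -(-3 + 4)/2350782 = -1/2350782*1 = -1/2350782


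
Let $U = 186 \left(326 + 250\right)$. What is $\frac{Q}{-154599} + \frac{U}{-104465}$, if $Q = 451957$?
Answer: $- \frac{63776806469}{16150184535} \approx -3.949$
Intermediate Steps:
$U = 107136$ ($U = 186 \cdot 576 = 107136$)
$\frac{Q}{-154599} + \frac{U}{-104465} = \frac{451957}{-154599} + \frac{107136}{-104465} = 451957 \left(- \frac{1}{154599}\right) + 107136 \left(- \frac{1}{104465}\right) = - \frac{451957}{154599} - \frac{107136}{104465} = - \frac{63776806469}{16150184535}$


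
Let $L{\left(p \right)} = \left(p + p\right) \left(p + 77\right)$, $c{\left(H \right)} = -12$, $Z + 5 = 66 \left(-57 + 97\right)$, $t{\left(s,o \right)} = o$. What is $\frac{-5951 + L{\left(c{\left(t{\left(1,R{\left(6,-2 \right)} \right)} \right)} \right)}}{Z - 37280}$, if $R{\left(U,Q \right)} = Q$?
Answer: $\frac{7511}{34645} \approx 0.2168$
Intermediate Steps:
$Z = 2635$ ($Z = -5 + 66 \left(-57 + 97\right) = -5 + 66 \cdot 40 = -5 + 2640 = 2635$)
$L{\left(p \right)} = 2 p \left(77 + p\right)$
$\frac{-5951 + L{\left(c{\left(t{\left(1,R{\left(6,-2 \right)} \right)} \right)} \right)}}{Z - 37280} = \frac{-5951 + 2 \left(-12\right) \left(77 - 12\right)}{2635 - 37280} = \frac{-5951 + 2 \left(-12\right) 65}{-34645} = \left(-5951 - 1560\right) \left(- \frac{1}{34645}\right) = \left(-7511\right) \left(- \frac{1}{34645}\right) = \frac{7511}{34645}$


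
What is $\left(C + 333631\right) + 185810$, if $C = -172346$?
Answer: $347095$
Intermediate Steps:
$\left(C + 333631\right) + 185810 = \left(-172346 + 333631\right) + 185810 = 161285 + 185810 = 347095$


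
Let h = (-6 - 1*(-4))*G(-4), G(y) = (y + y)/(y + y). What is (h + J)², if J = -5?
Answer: 49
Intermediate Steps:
G(y) = 1 (G(y) = (2*y)/((2*y)) = (2*y)*(1/(2*y)) = 1)
h = -2 (h = (-6 - 1*(-4))*1 = (-6 + 4)*1 = -2*1 = -2)
(h + J)² = (-2 - 5)² = (-7)² = 49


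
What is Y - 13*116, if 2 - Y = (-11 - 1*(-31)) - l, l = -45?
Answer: -1571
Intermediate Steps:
Y = -63 (Y = 2 - ((-11 - 1*(-31)) - 1*(-45)) = 2 - ((-11 + 31) + 45) = 2 - (20 + 45) = 2 - 1*65 = 2 - 65 = -63)
Y - 13*116 = -63 - 13*116 = -63 - 1508 = -1571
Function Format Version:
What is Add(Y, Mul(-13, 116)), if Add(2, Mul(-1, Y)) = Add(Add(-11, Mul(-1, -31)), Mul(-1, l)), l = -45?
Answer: -1571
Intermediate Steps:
Y = -63 (Y = Add(2, Mul(-1, Add(Add(-11, Mul(-1, -31)), Mul(-1, -45)))) = Add(2, Mul(-1, Add(Add(-11, 31), 45))) = Add(2, Mul(-1, Add(20, 45))) = Add(2, Mul(-1, 65)) = Add(2, -65) = -63)
Add(Y, Mul(-13, 116)) = Add(-63, Mul(-13, 116)) = Add(-63, -1508) = -1571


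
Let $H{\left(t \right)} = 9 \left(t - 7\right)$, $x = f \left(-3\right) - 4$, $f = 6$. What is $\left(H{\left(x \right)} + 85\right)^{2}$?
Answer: $30976$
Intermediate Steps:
$x = -22$ ($x = 6 \left(-3\right) - 4 = -18 - 4 = -22$)
$H{\left(t \right)} = -63 + 9 t$ ($H{\left(t \right)} = 9 \left(-7 + t\right) = -63 + 9 t$)
$\left(H{\left(x \right)} + 85\right)^{2} = \left(\left(-63 + 9 \left(-22\right)\right) + 85\right)^{2} = \left(\left(-63 - 198\right) + 85\right)^{2} = \left(-261 + 85\right)^{2} = \left(-176\right)^{2} = 30976$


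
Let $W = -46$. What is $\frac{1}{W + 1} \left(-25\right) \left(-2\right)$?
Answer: $- \frac{10}{9} \approx -1.1111$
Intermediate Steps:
$\frac{1}{W + 1} \left(-25\right) \left(-2\right) = \frac{1}{-46 + 1} \left(-25\right) \left(-2\right) = \frac{1}{-45} \left(-25\right) \left(-2\right) = \left(- \frac{1}{45}\right) \left(-25\right) \left(-2\right) = \frac{5}{9} \left(-2\right) = - \frac{10}{9}$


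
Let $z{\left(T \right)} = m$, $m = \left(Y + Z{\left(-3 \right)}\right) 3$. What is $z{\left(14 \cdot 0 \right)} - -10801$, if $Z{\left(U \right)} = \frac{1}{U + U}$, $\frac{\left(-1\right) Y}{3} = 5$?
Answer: $\frac{21511}{2} \approx 10756.0$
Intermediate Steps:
$Y = -15$ ($Y = \left(-3\right) 5 = -15$)
$Z{\left(U \right)} = \frac{1}{2 U}$
$m = - \frac{91}{2}$ ($m = \left(-15 + \frac{1}{2 \left(-3\right)}\right) 3 = \left(-15 + \frac{1}{2} \left(- \frac{1}{3}\right)\right) 3 = \left(-15 - \frac{1}{6}\right) 3 = \left(- \frac{91}{6}\right) 3 = - \frac{91}{2} \approx -45.5$)
$z{\left(T \right)} = - \frac{91}{2}$
$z{\left(14 \cdot 0 \right)} - -10801 = - \frac{91}{2} - -10801 = - \frac{91}{2} + 10801 = \frac{21511}{2}$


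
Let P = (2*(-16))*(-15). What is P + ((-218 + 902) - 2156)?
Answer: -992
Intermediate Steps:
P = 480 (P = -32*(-15) = 480)
P + ((-218 + 902) - 2156) = 480 + ((-218 + 902) - 2156) = 480 + (684 - 2156) = 480 - 1472 = -992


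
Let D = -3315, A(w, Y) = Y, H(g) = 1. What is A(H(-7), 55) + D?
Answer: -3260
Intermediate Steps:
A(H(-7), 55) + D = 55 - 3315 = -3260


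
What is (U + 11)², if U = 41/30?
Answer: 137641/900 ≈ 152.93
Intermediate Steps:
U = 41/30 (U = 41*(1/30) = 41/30 ≈ 1.3667)
(U + 11)² = (41/30 + 11)² = (371/30)² = 137641/900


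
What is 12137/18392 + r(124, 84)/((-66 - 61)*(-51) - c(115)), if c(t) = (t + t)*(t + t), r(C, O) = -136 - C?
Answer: 43709067/65677832 ≈ 0.66551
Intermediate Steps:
c(t) = 4*t² (c(t) = (2*t)*(2*t) = 4*t²)
12137/18392 + r(124, 84)/((-66 - 61)*(-51) - c(115)) = 12137/18392 + (-136 - 1*124)/((-66 - 61)*(-51) - 4*115²) = 12137*(1/18392) + (-136 - 124)/(-127*(-51) - 4*13225) = 12137/18392 - 260/(6477 - 1*52900) = 12137/18392 - 260/(6477 - 52900) = 12137/18392 - 260/(-46423) = 12137/18392 - 260*(-1/46423) = 12137/18392 + 20/3571 = 43709067/65677832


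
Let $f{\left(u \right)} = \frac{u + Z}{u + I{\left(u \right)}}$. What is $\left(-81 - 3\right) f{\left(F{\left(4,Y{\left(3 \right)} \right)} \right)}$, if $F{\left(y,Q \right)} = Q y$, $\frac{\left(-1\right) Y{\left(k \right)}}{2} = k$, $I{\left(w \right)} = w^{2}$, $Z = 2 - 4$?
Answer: $\frac{91}{23} \approx 3.9565$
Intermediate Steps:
$Z = -2$
$Y{\left(k \right)} = - 2 k$
$f{\left(u \right)} = \frac{-2 + u}{u + u^{2}}$ ($f{\left(u \right)} = \frac{u - 2}{u + u^{2}} = \frac{-2 + u}{u + u^{2}}$)
$\left(-81 - 3\right) f{\left(F{\left(4,Y{\left(3 \right)} \right)} \right)} = \left(-81 - 3\right) \frac{-2 + \left(-2\right) 3 \cdot 4}{\left(-2\right) 3 \cdot 4 \left(1 + \left(-2\right) 3 \cdot 4\right)} = - 84 \frac{-2 - 24}{\left(-6\right) 4 \left(1 - 24\right)} = - 84 \frac{-2 - 24}{\left(-24\right) \left(1 - 24\right)} = - 84 \left(\left(- \frac{1}{24}\right) \frac{1}{-23} \left(-26\right)\right) = - 84 \left(\left(- \frac{1}{24}\right) \left(- \frac{1}{23}\right) \left(-26\right)\right) = \left(-84\right) \left(- \frac{13}{276}\right) = \frac{91}{23}$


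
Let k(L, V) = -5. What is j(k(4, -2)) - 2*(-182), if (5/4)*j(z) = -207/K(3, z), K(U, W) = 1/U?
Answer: -664/5 ≈ -132.80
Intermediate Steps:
j(z) = -2484/5 (j(z) = 4*(-207/(1/3))/5 = 4*(-207/⅓)/5 = 4*(-207*3)/5 = (⅘)*(-621) = -2484/5)
j(k(4, -2)) - 2*(-182) = -2484/5 - 2*(-182) = -2484/5 - 1*(-364) = -2484/5 + 364 = -664/5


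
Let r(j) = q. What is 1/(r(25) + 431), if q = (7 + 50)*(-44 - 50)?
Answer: -1/4927 ≈ -0.00020296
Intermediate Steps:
q = -5358 (q = 57*(-94) = -5358)
r(j) = -5358
1/(r(25) + 431) = 1/(-5358 + 431) = 1/(-4927) = -1/4927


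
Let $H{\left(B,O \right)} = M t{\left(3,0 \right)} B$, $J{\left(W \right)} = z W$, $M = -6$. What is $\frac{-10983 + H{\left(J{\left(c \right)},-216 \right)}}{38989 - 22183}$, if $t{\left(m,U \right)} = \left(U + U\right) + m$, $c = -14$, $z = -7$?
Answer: $- \frac{4249}{5602} \approx -0.75848$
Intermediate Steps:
$t{\left(m,U \right)} = m + 2 U$ ($t{\left(m,U \right)} = 2 U + m = m + 2 U$)
$J{\left(W \right)} = - 7 W$
$H{\left(B,O \right)} = - 18 B$ ($H{\left(B,O \right)} = - 6 \left(3 + 2 \cdot 0\right) B = - 6 \left(3 + 0\right) B = \left(-6\right) 3 B = - 18 B$)
$\frac{-10983 + H{\left(J{\left(c \right)},-216 \right)}}{38989 - 22183} = \frac{-10983 - 18 \left(\left(-7\right) \left(-14\right)\right)}{38989 - 22183} = \frac{-10983 - 1764}{16806} = \left(-10983 - 1764\right) \frac{1}{16806} = \left(-12747\right) \frac{1}{16806} = - \frac{4249}{5602}$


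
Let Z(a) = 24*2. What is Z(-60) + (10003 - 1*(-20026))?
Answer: 30077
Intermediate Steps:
Z(a) = 48
Z(-60) + (10003 - 1*(-20026)) = 48 + (10003 - 1*(-20026)) = 48 + (10003 + 20026) = 48 + 30029 = 30077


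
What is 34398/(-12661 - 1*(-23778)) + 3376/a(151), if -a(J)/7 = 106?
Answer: -6003838/4124407 ≈ -1.4557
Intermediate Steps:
a(J) = -742 (a(J) = -7*106 = -742)
34398/(-12661 - 1*(-23778)) + 3376/a(151) = 34398/(-12661 - 1*(-23778)) + 3376/(-742) = 34398/(-12661 + 23778) + 3376*(-1/742) = 34398/11117 - 1688/371 = -6003838/4124407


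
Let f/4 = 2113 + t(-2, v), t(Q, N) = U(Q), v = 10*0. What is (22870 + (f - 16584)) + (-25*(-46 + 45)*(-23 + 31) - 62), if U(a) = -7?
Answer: 14848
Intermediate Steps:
v = 0
t(Q, N) = -7
f = 8424 (f = 4*(2113 - 7) = 4*2106 = 8424)
(22870 + (f - 16584)) + (-25*(-46 + 45)*(-23 + 31) - 62) = (22870 + (8424 - 16584)) + (-25*(-46 + 45)*(-23 + 31) - 62) = (22870 - 8160) + (-(-25)*8 - 62) = 14710 + (-25*(-8) - 62) = 14710 + (200 - 62) = 14710 + 138 = 14848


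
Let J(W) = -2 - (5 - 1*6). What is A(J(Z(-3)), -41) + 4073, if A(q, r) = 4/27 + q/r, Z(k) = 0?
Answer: 4509002/1107 ≈ 4073.2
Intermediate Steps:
J(W) = -1 (J(W) = -2 - (5 - 6) = -2 - 1*(-1) = -2 + 1 = -1)
A(q, r) = 4/27 + q/r (A(q, r) = 4*(1/27) + q/r = 4/27 + q/r)
A(J(Z(-3)), -41) + 4073 = (4/27 - 1/(-41)) + 4073 = (4/27 - 1*(-1/41)) + 4073 = (4/27 + 1/41) + 4073 = 191/1107 + 4073 = 4509002/1107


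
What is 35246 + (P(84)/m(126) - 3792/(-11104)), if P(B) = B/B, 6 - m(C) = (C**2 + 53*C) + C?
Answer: 138656957255/3933939 ≈ 35246.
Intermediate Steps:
m(C) = 6 - C**2 - 54*C (m(C) = 6 - ((C**2 + 53*C) + C) = 6 - (C**2 + 54*C) = 6 + (-C**2 - 54*C) = 6 - C**2 - 54*C)
P(B) = 1
35246 + (P(84)/m(126) - 3792/(-11104)) = 35246 + (1/(6 - 1*126**2 - 54*126) - 3792/(-11104)) = 35246 + (1/(6 - 1*15876 - 6804) - 3792*(-1/11104)) = 35246 + (1/(6 - 15876 - 6804) + 237/694) = 35246 + (1/(-22674) + 237/694) = 35246 + (1*(-1/22674) + 237/694) = 35246 + (-1/22674 + 237/694) = 35246 + 1343261/3933939 = 138656957255/3933939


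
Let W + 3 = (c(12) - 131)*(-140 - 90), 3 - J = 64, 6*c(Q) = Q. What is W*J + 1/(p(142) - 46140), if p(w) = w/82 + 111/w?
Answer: -486104453379911/268612447 ≈ -1.8097e+6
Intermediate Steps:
c(Q) = Q/6
p(w) = 111/w + w/82 (p(w) = w*(1/82) + 111/w = w/82 + 111/w = 111/w + w/82)
J = -61 (J = 3 - 1*64 = 3 - 64 = -61)
W = 29667 (W = -3 + ((⅙)*12 - 131)*(-140 - 90) = -3 + (2 - 131)*(-230) = -3 - 129*(-230) = -3 + 29670 = 29667)
W*J + 1/(p(142) - 46140) = 29667*(-61) + 1/((111/142 + (1/82)*142) - 46140) = -1809687 + 1/((111*(1/142) + 71/41) - 46140) = -1809687 + 1/((111/142 + 71/41) - 46140) = -1809687 + 1/(14633/5822 - 46140) = -1809687 + 1/(-268612447/5822) = -1809687 - 5822/268612447 = -486104453379911/268612447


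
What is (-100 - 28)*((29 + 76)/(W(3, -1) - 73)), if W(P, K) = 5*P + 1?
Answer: 4480/19 ≈ 235.79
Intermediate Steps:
W(P, K) = 1 + 5*P
(-100 - 28)*((29 + 76)/(W(3, -1) - 73)) = (-100 - 28)*((29 + 76)/((1 + 5*3) - 73)) = -13440/((1 + 15) - 73) = -13440/(16 - 73) = -13440/(-57) = -13440*(-1)/57 = -128*(-35/19) = 4480/19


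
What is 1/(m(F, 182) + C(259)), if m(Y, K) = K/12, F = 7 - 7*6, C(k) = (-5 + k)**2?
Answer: 6/387187 ≈ 1.5496e-5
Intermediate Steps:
F = -35 (F = 7 - 42 = -35)
m(Y, K) = K/12 (m(Y, K) = K*(1/12) = K/12)
1/(m(F, 182) + C(259)) = 1/((1/12)*182 + (-5 + 259)**2) = 1/(91/6 + 254**2) = 1/(91/6 + 64516) = 1/(387187/6) = 6/387187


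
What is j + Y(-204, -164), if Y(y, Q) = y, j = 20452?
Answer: 20248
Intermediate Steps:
j + Y(-204, -164) = 20452 - 204 = 20248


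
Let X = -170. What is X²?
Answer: 28900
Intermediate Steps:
X² = (-170)² = 28900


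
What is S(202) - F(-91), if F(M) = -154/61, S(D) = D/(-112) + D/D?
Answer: 5879/3416 ≈ 1.7210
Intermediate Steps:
S(D) = 1 - D/112 (S(D) = D*(-1/112) + 1 = -D/112 + 1 = 1 - D/112)
F(M) = -154/61 (F(M) = -154*1/61 = -154/61)
S(202) - F(-91) = (1 - 1/112*202) - 1*(-154/61) = (1 - 101/56) + 154/61 = -45/56 + 154/61 = 5879/3416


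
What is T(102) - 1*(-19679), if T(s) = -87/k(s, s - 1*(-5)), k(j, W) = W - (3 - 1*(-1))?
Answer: 2026850/103 ≈ 19678.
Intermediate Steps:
k(j, W) = -4 + W (k(j, W) = W - (3 + 1) = W - 1*4 = W - 4 = -4 + W)
T(s) = -87/(1 + s) (T(s) = -87/(-4 + (s - 1*(-5))) = -87/(-4 + (s + 5)) = -87/(-4 + (5 + s)) = -87/(1 + s))
T(102) - 1*(-19679) = -87/(1 + 102) - 1*(-19679) = -87/103 + 19679 = 2026850/103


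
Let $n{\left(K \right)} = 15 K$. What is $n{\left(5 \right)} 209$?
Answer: $15675$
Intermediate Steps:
$n{\left(5 \right)} 209 = 15 \cdot 5 \cdot 209 = 75 \cdot 209 = 15675$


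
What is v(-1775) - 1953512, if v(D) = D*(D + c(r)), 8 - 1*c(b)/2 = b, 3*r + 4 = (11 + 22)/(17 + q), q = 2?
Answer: 66463991/57 ≈ 1.1660e+6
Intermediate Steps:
r = -43/57 (r = -4/3 + ((11 + 22)/(17 + 2))/3 = -4/3 + (33/19)/3 = -4/3 + (33*(1/19))/3 = -4/3 + (⅓)*(33/19) = -4/3 + 11/19 = -43/57 ≈ -0.75439)
c(b) = 16 - 2*b
v(D) = D*(998/57 + D) (v(D) = D*(D + (16 - 2*(-43/57))) = D*(D + (16 + 86/57)) = D*(D + 998/57) = D*(998/57 + D))
v(-1775) - 1953512 = (1/57)*(-1775)*(998 + 57*(-1775)) - 1953512 = (1/57)*(-1775)*(998 - 101175) - 1953512 = (1/57)*(-1775)*(-100177) - 1953512 = 177814175/57 - 1953512 = 66463991/57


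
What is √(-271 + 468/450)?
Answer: I*√6749/5 ≈ 16.43*I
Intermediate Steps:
√(-271 + 468/450) = √(-271 + 468*(1/450)) = √(-271 + 26/25) = √(-6749/25) = I*√6749/5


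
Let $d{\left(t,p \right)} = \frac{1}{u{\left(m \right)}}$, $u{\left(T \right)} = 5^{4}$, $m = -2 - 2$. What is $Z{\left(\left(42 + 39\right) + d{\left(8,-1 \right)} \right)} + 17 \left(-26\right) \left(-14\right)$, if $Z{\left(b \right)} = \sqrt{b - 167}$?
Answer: $6188 + \frac{i \sqrt{53749}}{25} \approx 6188.0 + 9.2735 i$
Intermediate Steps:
$m = -4$ ($m = -2 - 2 = -4$)
$u{\left(T \right)} = 625$
$d{\left(t,p \right)} = \frac{1}{625}$
$Z{\left(b \right)} = \sqrt{-167 + b}$
$Z{\left(\left(42 + 39\right) + d{\left(8,-1 \right)} \right)} + 17 \left(-26\right) \left(-14\right) = \sqrt{-167 + \left(\left(42 + 39\right) + \frac{1}{625}\right)} + 17 \left(-26\right) \left(-14\right) = \sqrt{-167 + \left(81 + \frac{1}{625}\right)} - -6188 = \sqrt{-167 + \frac{50626}{625}} + 6188 = \sqrt{- \frac{53749}{625}} + 6188 = \frac{i \sqrt{53749}}{25} + 6188 = 6188 + \frac{i \sqrt{53749}}{25}$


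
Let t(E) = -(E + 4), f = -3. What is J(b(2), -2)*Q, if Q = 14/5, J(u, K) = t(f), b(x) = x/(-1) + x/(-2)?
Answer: -14/5 ≈ -2.8000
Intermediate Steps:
b(x) = -3*x/2 (b(x) = x*(-1) + x*(-1/2) = -x - x/2 = -3*x/2)
t(E) = -4 - E (t(E) = -(4 + E) = -4 - E)
J(u, K) = -1 (J(u, K) = -4 - 1*(-3) = -4 + 3 = -1)
Q = 14/5 (Q = 14*(1/5) = 14/5 ≈ 2.8000)
J(b(2), -2)*Q = -1*14/5 = -14/5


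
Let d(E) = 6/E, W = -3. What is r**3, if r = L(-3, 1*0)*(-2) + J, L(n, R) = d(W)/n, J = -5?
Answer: -6859/27 ≈ -254.04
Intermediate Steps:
L(n, R) = -2/n (L(n, R) = (6/(-3))/n = (6*(-1/3))/n = -2/n)
r = -19/3 (r = -2/(-3)*(-2) - 5 = -2*(-1/3)*(-2) - 5 = (2/3)*(-2) - 5 = -4/3 - 5 = -19/3 ≈ -6.3333)
r**3 = (-19/3)**3 = -6859/27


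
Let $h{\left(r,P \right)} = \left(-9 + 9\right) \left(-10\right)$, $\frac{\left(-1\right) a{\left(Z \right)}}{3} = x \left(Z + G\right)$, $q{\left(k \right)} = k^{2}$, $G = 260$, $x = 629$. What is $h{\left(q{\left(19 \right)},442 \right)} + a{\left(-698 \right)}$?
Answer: $826506$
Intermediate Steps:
$a{\left(Z \right)} = -490620 - 1887 Z$ ($a{\left(Z \right)} = - 3 \cdot 629 \left(Z + 260\right) = - 3 \cdot 629 \left(260 + Z\right) = - 3 \left(163540 + 629 Z\right) = -490620 - 1887 Z$)
$h{\left(r,P \right)} = 0$ ($h{\left(r,P \right)} = 0 \left(-10\right) = 0$)
$h{\left(q{\left(19 \right)},442 \right)} + a{\left(-698 \right)} = 0 - -826506 = 0 + \left(-490620 + 1317126\right) = 0 + 826506 = 826506$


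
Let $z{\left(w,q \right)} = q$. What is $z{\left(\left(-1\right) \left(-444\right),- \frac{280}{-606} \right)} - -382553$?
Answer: $\frac{115913699}{303} \approx 3.8255 \cdot 10^{5}$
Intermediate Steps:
$z{\left(\left(-1\right) \left(-444\right),- \frac{280}{-606} \right)} - -382553 = - \frac{280}{-606} - -382553 = \left(-280\right) \left(- \frac{1}{606}\right) + 382553 = \frac{140}{303} + 382553 = \frac{115913699}{303}$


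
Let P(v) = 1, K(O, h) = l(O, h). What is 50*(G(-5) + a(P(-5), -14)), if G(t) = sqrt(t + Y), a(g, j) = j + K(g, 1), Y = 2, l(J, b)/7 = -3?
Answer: -1750 + 50*I*sqrt(3) ≈ -1750.0 + 86.603*I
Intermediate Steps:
l(J, b) = -21 (l(J, b) = 7*(-3) = -21)
K(O, h) = -21
a(g, j) = -21 + j (a(g, j) = j - 21 = -21 + j)
G(t) = sqrt(2 + t) (G(t) = sqrt(t + 2) = sqrt(2 + t))
50*(G(-5) + a(P(-5), -14)) = 50*(sqrt(2 - 5) + (-21 - 14)) = 50*(sqrt(-3) - 35) = 50*(I*sqrt(3) - 35) = 50*(-35 + I*sqrt(3)) = -1750 + 50*I*sqrt(3)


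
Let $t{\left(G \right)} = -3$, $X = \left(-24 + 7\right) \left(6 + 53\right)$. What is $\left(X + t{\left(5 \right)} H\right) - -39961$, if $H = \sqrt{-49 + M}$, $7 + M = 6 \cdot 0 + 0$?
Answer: $38958 - 6 i \sqrt{14} \approx 38958.0 - 22.45 i$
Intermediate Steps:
$M = -7$ ($M = -7 + \left(6 \cdot 0 + 0\right) = -7 + \left(0 + 0\right) = -7 + 0 = -7$)
$X = -1003$ ($X = \left(-17\right) 59 = -1003$)
$H = 2 i \sqrt{14}$ ($H = \sqrt{-49 - 7} = \sqrt{-56} = 2 i \sqrt{14} \approx 7.4833 i$)
$\left(X + t{\left(5 \right)} H\right) - -39961 = \left(-1003 - 3 \cdot 2 i \sqrt{14}\right) - -39961 = \left(-1003 - 6 i \sqrt{14}\right) + 39961 = 38958 - 6 i \sqrt{14}$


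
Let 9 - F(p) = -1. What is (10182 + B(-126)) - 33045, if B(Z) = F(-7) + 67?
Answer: -22786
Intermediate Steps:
F(p) = 10 (F(p) = 9 - 1*(-1) = 9 + 1 = 10)
B(Z) = 77 (B(Z) = 10 + 67 = 77)
(10182 + B(-126)) - 33045 = (10182 + 77) - 33045 = 10259 - 33045 = -22786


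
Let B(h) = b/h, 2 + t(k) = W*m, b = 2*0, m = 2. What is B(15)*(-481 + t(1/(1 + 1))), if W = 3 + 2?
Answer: 0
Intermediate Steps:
b = 0
W = 5
t(k) = 8 (t(k) = -2 + 5*2 = -2 + 10 = 8)
B(h) = 0 (B(h) = 0/h = 0)
B(15)*(-481 + t(1/(1 + 1))) = 0*(-481 + 8) = 0*(-473) = 0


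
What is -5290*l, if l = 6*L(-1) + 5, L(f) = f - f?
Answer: -26450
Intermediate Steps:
L(f) = 0
l = 5 (l = 6*0 + 5 = 0 + 5 = 5)
-5290*l = -5290*5 = -26450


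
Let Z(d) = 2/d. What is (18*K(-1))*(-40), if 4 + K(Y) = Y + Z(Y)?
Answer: 5040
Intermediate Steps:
K(Y) = -4 + Y + 2/Y (K(Y) = -4 + (Y + 2/Y) = -4 + Y + 2/Y)
(18*K(-1))*(-40) = (18*(-4 - 1 + 2/(-1)))*(-40) = (18*(-4 - 1 + 2*(-1)))*(-40) = (18*(-4 - 1 - 2))*(-40) = (18*(-7))*(-40) = -126*(-40) = 5040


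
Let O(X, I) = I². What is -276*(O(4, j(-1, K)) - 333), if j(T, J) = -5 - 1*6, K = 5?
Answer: 58512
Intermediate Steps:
j(T, J) = -11 (j(T, J) = -5 - 6 = -11)
-276*(O(4, j(-1, K)) - 333) = -276*((-11)² - 333) = -276*(121 - 333) = -276*(-212) = 58512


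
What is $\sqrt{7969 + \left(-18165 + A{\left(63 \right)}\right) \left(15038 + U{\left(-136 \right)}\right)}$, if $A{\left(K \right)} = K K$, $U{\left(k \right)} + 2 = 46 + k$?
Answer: $i \sqrt{212165447} \approx 14566.0 i$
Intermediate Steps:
$U{\left(k \right)} = 44 + k$ ($U{\left(k \right)} = -2 + \left(46 + k\right) = 44 + k$)
$A{\left(K \right)} = K^{2}$
$\sqrt{7969 + \left(-18165 + A{\left(63 \right)}\right) \left(15038 + U{\left(-136 \right)}\right)} = \sqrt{7969 + \left(-18165 + 63^{2}\right) \left(15038 + \left(44 - 136\right)\right)} = \sqrt{7969 + \left(-18165 + 3969\right) \left(15038 - 92\right)} = \sqrt{7969 - 212173416} = \sqrt{-212165447} = i \sqrt{212165447}$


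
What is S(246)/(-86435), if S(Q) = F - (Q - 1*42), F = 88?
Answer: 116/86435 ≈ 0.0013420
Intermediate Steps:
S(Q) = 130 - Q (S(Q) = 88 - (Q - 1*42) = 88 - (Q - 42) = 88 - (-42 + Q) = 88 + (42 - Q) = 130 - Q)
S(246)/(-86435) = (130 - 1*246)/(-86435) = (130 - 246)*(-1/86435) = -116*(-1/86435) = 116/86435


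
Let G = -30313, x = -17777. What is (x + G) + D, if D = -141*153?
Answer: -69663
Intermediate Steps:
D = -21573
(x + G) + D = (-17777 - 30313) - 21573 = -48090 - 21573 = -69663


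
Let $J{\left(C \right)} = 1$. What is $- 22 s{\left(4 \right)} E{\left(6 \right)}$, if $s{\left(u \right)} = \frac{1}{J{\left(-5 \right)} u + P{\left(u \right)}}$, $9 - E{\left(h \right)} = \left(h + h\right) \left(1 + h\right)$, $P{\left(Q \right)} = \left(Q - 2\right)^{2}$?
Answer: $\frac{825}{4} \approx 206.25$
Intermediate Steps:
$P{\left(Q \right)} = \left(-2 + Q\right)^{2}$
$E{\left(h \right)} = 9 - 2 h \left(1 + h\right)$ ($E{\left(h \right)} = 9 - \left(h + h\right) \left(1 + h\right) = 9 - 2 h \left(1 + h\right)$)
$s{\left(u \right)} = \frac{1}{u + \left(-2 + u\right)^{2}}$ ($s{\left(u \right)} = \frac{1}{1 u + \left(-2 + u\right)^{2}} = \frac{1}{u + \left(-2 + u\right)^{2}}$)
$- 22 s{\left(4 \right)} E{\left(6 \right)} = - \frac{22}{4 + \left(-2 + 4\right)^{2}} \left(9 - 12 - 2 \cdot 6^{2}\right) = - \frac{22}{4 + 2^{2}} \left(9 - 12 - 72\right) = - \frac{22}{4 + 4} \left(9 - 12 - 72\right) = - \frac{22}{8} \left(-75\right) = \left(-22\right) \frac{1}{8} \left(-75\right) = \left(- \frac{11}{4}\right) \left(-75\right) = \frac{825}{4}$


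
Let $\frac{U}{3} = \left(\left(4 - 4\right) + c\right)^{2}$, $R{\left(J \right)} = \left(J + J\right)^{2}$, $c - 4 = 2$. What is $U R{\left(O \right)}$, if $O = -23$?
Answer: $228528$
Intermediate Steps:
$c = 6$ ($c = 4 + 2 = 6$)
$R{\left(J \right)} = 4 J^{2}$ ($R{\left(J \right)} = \left(2 J\right)^{2} = 4 J^{2}$)
$U = 108$ ($U = 3 \left(\left(4 - 4\right) + 6\right)^{2} = 3 \left(0 + 6\right)^{2} = 3 \cdot 6^{2} = 3 \cdot 36 = 108$)
$U R{\left(O \right)} = 108 \cdot 4 \left(-23\right)^{2} = 108 \cdot 4 \cdot 529 = 108 \cdot 2116 = 228528$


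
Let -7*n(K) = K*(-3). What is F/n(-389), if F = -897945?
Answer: 2095205/389 ≈ 5386.1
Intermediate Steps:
n(K) = 3*K/7 (n(K) = -K*(-3)/7 = -(-3)*K/7 = 3*K/7)
F/n(-389) = -897945/((3/7)*(-389)) = -897945/(-1167/7) = -897945*(-7/1167) = 2095205/389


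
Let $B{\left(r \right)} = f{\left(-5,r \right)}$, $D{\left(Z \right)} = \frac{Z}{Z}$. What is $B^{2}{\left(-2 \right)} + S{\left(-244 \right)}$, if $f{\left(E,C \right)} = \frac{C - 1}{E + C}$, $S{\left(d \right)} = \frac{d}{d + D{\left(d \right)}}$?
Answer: $\frac{14143}{11907} \approx 1.1878$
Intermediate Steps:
$D{\left(Z \right)} = 1$
$S{\left(d \right)} = \frac{d}{1 + d}$ ($S{\left(d \right)} = \frac{d}{d + 1} = \frac{d}{1 + d}$)
$f{\left(E,C \right)} = \frac{-1 + C}{C + E}$
$B{\left(r \right)} = \frac{-1 + r}{-5 + r}$ ($B{\left(r \right)} = \frac{-1 + r}{r - 5} = \frac{-1 + r}{-5 + r}$)
$B^{2}{\left(-2 \right)} + S{\left(-244 \right)} = \left(\frac{-1 - 2}{-5 - 2}\right)^{2} - \frac{244}{1 - 244} = \left(\frac{1}{-7} \left(-3\right)\right)^{2} - \frac{244}{-243} = \left(\left(- \frac{1}{7}\right) \left(-3\right)\right)^{2} - - \frac{244}{243} = \left(\frac{3}{7}\right)^{2} + \frac{244}{243} = \frac{9}{49} + \frac{244}{243} = \frac{14143}{11907}$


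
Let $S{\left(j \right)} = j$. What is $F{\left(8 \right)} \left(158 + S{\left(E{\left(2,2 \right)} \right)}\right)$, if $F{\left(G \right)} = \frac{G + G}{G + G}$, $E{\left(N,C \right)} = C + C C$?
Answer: $164$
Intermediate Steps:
$E{\left(N,C \right)} = C + C^{2}$
$F{\left(G \right)} = 1$ ($F{\left(G \right)} = \frac{2 G}{2 G} = 2 G \frac{1}{2 G} = 1$)
$F{\left(8 \right)} \left(158 + S{\left(E{\left(2,2 \right)} \right)}\right) = 1 \left(158 + 2 \left(1 + 2\right)\right) = 1 \left(158 + 2 \cdot 3\right) = 1 \left(158 + 6\right) = 1 \cdot 164 = 164$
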